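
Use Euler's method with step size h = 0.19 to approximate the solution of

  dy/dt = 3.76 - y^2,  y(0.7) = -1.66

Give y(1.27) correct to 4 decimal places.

-0.7083

Euler: y_{n+1} = y_n + h·f(t_n, y_n).
t=0.700000, y=-1.660000: f=1.004400 → y ← -1.660000 + 0.19·1.004400 = -1.469164
t=0.890000, y=-1.469164: f=1.601557 → y ← -1.469164 + 0.19·1.601557 = -1.164868
t=1.080000, y=-1.164868: f=2.403082 → y ← -1.164868 + 0.19·2.403082 = -0.708283
y(1.27) ≈ -0.7083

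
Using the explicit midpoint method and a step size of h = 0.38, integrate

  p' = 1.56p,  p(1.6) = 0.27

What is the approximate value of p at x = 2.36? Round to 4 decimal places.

0.8445

Midpoint: k1 = f(x_n, p_n); k2 = f(x_n + h/2, p_n + (h/2)·k1); p_{n+1} = p_n + h·k2.
x=1.600000, p=0.270000:
  k1 = f(1.600000, 0.270000) = 0.421200
  k2 = f(1.790000, 0.350028) = 0.546044
  p ← 0.270000 + 0.38·0.546044 = 0.477497
x=1.980000, p=0.477497:
  k1 = f(1.980000, 0.477497) = 0.744895
  k2 = f(2.170000, 0.619027) = 0.965681
  p ← 0.477497 + 0.38·0.965681 = 0.844456
p(2.36) ≈ 0.8445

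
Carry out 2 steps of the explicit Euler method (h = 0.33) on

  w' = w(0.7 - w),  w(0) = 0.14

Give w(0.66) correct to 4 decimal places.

0.1951

Euler: w_{n+1} = w_n + h·f(s_n, w_n).
s=0.000000, w=0.140000: f=0.078400 → w ← 0.140000 + 0.33·0.078400 = 0.165872
s=0.330000, w=0.165872: f=0.088597 → w ← 0.165872 + 0.33·0.088597 = 0.195109
w(0.66) ≈ 0.1951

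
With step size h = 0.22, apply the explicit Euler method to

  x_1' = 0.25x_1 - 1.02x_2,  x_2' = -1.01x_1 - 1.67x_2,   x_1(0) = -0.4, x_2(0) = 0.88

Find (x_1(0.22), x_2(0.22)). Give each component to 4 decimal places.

-0.6195, 0.6456

Euler on (x_1,x_2): x_1_{n+1} = x_1_n + h·x_1', x_2_{n+1} = x_2_n + h·x_2'.
0.000000: (-0.400000, 0.880000); f=(-0.997600, -1.065600) → (-0.619472, 0.645568)
(x_1(0.22), x_2(0.22)) ≈ (-0.6195, 0.6456)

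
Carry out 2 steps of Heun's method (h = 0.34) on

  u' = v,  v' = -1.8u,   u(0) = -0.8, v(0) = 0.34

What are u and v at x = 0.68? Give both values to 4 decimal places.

-0.2686, 1.0795

Heun on (u,v): k1 = f(x_n, state_n); k2 = f(x_n + h, state_n + h·k1); state_{n+1} = state_n + (h/2)·(k1 + k2).
0.000000: (-0.800000, 0.340000)
  k1 = (0.340000, 1.440000)
  predictor → (-0.684400, 0.829600)
  k2 = (0.829600, 1.231920)
  → (-0.601168, 0.794226)
0.340000: (-0.601168, 0.794226)
  k1 = (0.794226, 1.082102)
  predictor → (-0.331131, 1.162141)
  k2 = (1.162141, 0.596036)
  → (-0.268586, 1.079510)
(u(0.68), v(0.68)) ≈ (-0.2686, 1.0795)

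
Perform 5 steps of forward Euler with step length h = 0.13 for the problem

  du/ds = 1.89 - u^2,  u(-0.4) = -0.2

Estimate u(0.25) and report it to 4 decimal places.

0.9076

Euler: u_{n+1} = u_n + h·f(s_n, u_n).
s=-0.400000, u=-0.200000: f=1.850000 → u ← -0.200000 + 0.13·1.850000 = 0.040500
s=-0.270000, u=0.040500: f=1.888360 → u ← 0.040500 + 0.13·1.888360 = 0.285987
s=-0.140000, u=0.285987: f=1.808212 → u ← 0.285987 + 0.13·1.808212 = 0.521054
s=-0.010000, u=0.521054: f=1.618502 → u ← 0.521054 + 0.13·1.618502 = 0.731460
s=0.120000, u=0.731460: f=1.354967 → u ← 0.731460 + 0.13·1.354967 = 0.907605
u(0.25) ≈ 0.9076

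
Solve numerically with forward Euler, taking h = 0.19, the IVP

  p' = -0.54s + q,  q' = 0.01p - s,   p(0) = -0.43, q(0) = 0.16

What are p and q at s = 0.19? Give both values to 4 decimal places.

-0.3996, 0.1592

Euler on (p,q): p_{n+1} = p_n + h·p', q_{n+1} = q_n + h·q'.
0.000000: (-0.430000, 0.160000); f=(0.160000, -0.004300) → (-0.399600, 0.159183)
(p(0.19), q(0.19)) ≈ (-0.3996, 0.1592)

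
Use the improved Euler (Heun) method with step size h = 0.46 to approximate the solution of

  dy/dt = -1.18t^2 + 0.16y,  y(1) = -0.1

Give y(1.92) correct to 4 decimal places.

-2.6737

Heun: k1 = f(t_n, y_n); k2 = f(t_n + h, y_n + h·k1); y_{n+1} = y_n + (h/2)·(k1 + k2).
t=1.000000, y=-0.100000:
  k1 = f(1.000000, -0.100000) = -1.196000
  k2 = f(1.460000, -0.650160) = -2.619314
  y ← -0.100000 + (0.46/2)·(-1.196000 + (-2.619314)) = -0.977522
t=1.460000, y=-0.977522:
  k1 = f(1.460000, -0.977522) = -2.671692
  k2 = f(1.920000, -2.206500) = -4.702992
  y ← -0.977522 + (0.46/2)·(-2.671692 + (-4.702992)) = -2.673699
y(1.92) ≈ -2.6737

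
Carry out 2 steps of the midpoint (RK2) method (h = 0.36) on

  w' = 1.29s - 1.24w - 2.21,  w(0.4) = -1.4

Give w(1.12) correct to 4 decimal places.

Midpoint: k1 = f(s_n, w_n); k2 = f(s_n + h/2, w_n + (h/2)·k1); w_{n+1} = w_n + h·k2.
s=0.400000, w=-1.400000:
  k1 = f(0.400000, -1.400000) = 0.042000
  k2 = f(0.580000, -1.392440) = 0.264826
  w ← -1.400000 + 0.36·0.264826 = -1.304663
s=0.760000, w=-1.304663:
  k1 = f(0.760000, -1.304663) = 0.388182
  k2 = f(0.940000, -1.234790) = 0.533740
  w ← -1.304663 + 0.36·0.533740 = -1.112517
w(1.12) ≈ -1.1125

-1.1125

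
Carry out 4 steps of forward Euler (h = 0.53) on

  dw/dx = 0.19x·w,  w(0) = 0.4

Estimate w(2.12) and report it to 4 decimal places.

Euler: w_{n+1} = w_n + h·f(x_n, w_n).
x=0.000000, w=0.400000: f=0.000000 → w ← 0.400000 + 0.53·0.000000 = 0.400000
x=0.530000, w=0.400000: f=0.040280 → w ← 0.400000 + 0.53·0.040280 = 0.421348
x=1.060000, w=0.421348: f=0.084860 → w ← 0.421348 + 0.53·0.084860 = 0.466324
x=1.590000, w=0.466324: f=0.140876 → w ← 0.466324 + 0.53·0.140876 = 0.540989
w(2.12) ≈ 0.5410

0.5410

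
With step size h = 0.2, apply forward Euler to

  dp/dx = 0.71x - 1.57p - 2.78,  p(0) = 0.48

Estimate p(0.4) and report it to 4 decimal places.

-0.6831

Euler: p_{n+1} = p_n + h·f(x_n, p_n).
x=0.000000, p=0.480000: f=-3.533600 → p ← 0.480000 + 0.2·(-3.533600) = -0.226720
x=0.200000, p=-0.226720: f=-2.282050 → p ← -0.226720 + 0.2·(-2.282050) = -0.683130
p(0.4) ≈ -0.6831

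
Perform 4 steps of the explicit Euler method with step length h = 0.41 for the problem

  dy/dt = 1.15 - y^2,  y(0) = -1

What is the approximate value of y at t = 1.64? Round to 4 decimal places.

Euler: y_{n+1} = y_n + h·f(t_n, y_n).
t=0.000000, y=-1.000000: f=0.150000 → y ← -1.000000 + 0.41·0.150000 = -0.938500
t=0.410000, y=-0.938500: f=0.269218 → y ← -0.938500 + 0.41·0.269218 = -0.828121
t=0.820000, y=-0.828121: f=0.464216 → y ← -0.828121 + 0.41·0.464216 = -0.637792
t=1.230000, y=-0.637792: f=0.743221 → y ← -0.637792 + 0.41·0.743221 = -0.333071
y(1.64) ≈ -0.3331

-0.3331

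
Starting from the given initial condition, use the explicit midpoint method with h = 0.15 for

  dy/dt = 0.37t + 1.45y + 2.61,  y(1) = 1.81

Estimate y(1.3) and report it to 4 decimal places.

Midpoint: k1 = f(t_n, y_n); k2 = f(t_n + h/2, y_n + (h/2)·k1); y_{n+1} = y_n + h·k2.
t=1.000000, y=1.810000:
  k1 = f(1.000000, 1.810000) = 5.604500
  k2 = f(1.075000, 2.230338) = 6.241739
  y ← 1.810000 + 0.15·6.241739 = 2.746261
t=1.150000, y=2.746261:
  k1 = f(1.150000, 2.746261) = 7.017578
  k2 = f(1.225000, 3.272579) = 7.808490
  y ← 2.746261 + 0.15·7.808490 = 3.917534
y(1.3) ≈ 3.9175

3.9175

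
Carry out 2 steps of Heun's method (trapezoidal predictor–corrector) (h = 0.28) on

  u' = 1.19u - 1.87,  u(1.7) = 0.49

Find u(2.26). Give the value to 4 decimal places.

Heun: k1 = f(x_n, u_n); k2 = f(x_n + h, u_n + h·k1); u_{n+1} = u_n + (h/2)·(k1 + k2).
x=1.700000, u=0.490000:
  k1 = f(1.700000, 0.490000) = -1.286900
  k2 = f(1.980000, 0.129668) = -1.715695
  u ← 0.490000 + (0.28/2)·(-1.286900 + (-1.715695)) = 0.069637
x=1.980000, u=0.069637:
  k1 = f(1.980000, 0.069637) = -1.787132
  k2 = f(2.260000, -0.430760) = -2.382605
  u ← 0.069637 + (0.28/2)·(-1.787132 + (-2.382605)) = -0.514127
u(2.26) ≈ -0.5141

-0.5141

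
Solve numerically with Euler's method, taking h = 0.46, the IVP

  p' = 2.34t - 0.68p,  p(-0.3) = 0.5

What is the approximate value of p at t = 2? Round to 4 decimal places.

Euler: p_{n+1} = p_n + h·f(t_n, p_n).
t=-0.300000, p=0.500000: f=-1.042000 → p ← 0.500000 + 0.46·(-1.042000) = 0.020680
t=0.160000, p=0.020680: f=0.360338 → p ← 0.020680 + 0.46·0.360338 = 0.186435
t=0.620000, p=0.186435: f=1.324024 → p ← 0.186435 + 0.46·1.324024 = 0.795486
t=1.080000, p=0.795486: f=1.986269 → p ← 0.795486 + 0.46·1.986269 = 1.709170
t=1.540000, p=1.709170: f=2.441364 → p ← 1.709170 + 0.46·2.441364 = 2.832198
p(2) ≈ 2.8322

2.8322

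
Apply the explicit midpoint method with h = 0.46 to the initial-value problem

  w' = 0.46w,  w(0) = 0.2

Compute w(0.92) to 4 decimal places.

0.3045

Midpoint: k1 = f(x_n, w_n); k2 = f(x_n + h/2, w_n + (h/2)·k1); w_{n+1} = w_n + h·k2.
x=0.000000, w=0.200000:
  k1 = f(0.000000, 0.200000) = 0.092000
  k2 = f(0.230000, 0.221160) = 0.101734
  w ← 0.200000 + 0.46·0.101734 = 0.246797
x=0.460000, w=0.246797:
  k1 = f(0.460000, 0.246797) = 0.113527
  k2 = f(0.690000, 0.272909) = 0.125538
  w ← 0.246797 + 0.46·0.125538 = 0.304545
w(0.92) ≈ 0.3045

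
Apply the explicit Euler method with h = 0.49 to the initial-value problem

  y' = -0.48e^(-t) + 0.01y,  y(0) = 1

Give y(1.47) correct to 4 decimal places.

Euler: y_{n+1} = y_n + h·f(t_n, y_n).
t=0.000000, y=1.000000: f=-0.470000 → y ← 1.000000 + 0.49·(-0.470000) = 0.769700
t=0.490000, y=0.769700: f=-0.286364 → y ← 0.769700 + 0.49·(-0.286364) = 0.629382
t=0.980000, y=0.629382: f=-0.173856 → y ← 0.629382 + 0.49·(-0.173856) = 0.544193
y(1.47) ≈ 0.5442

0.5442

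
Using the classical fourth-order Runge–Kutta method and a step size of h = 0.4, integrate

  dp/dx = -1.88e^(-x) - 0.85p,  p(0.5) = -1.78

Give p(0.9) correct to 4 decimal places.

RK4: k1 = f(x_n, p_n); k2 = f(x_n + h/2, p_n + (h/2)·k1); k3 = f(x_n + h/2, p_n + (h/2)·k2); k4 = f(x_n + h, p_n + h·k3); p_{n+1} = p_n + (h/6)·(k1 + 2k2 + 2k3 + k4).
x=0.500000, p=-1.780000:
  k1 = f(0.500000, -1.780000) = 0.372722
  k2 = f(0.700000, -1.705456) = 0.516057
  k3 = f(0.700000, -1.676789) = 0.491690
  k4 = f(0.900000, -1.583324) = 0.581474
  p ← -1.780000 + (0.4/6)·(k1 + 2k2 + 2k3 + k4) = -1.582021
p(0.9) ≈ -1.5820

-1.5820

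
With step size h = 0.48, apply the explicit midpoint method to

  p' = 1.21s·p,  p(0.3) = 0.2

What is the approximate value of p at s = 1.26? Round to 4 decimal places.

Midpoint: k1 = f(s_n, p_n); k2 = f(s_n + h/2, p_n + (h/2)·k1); p_{n+1} = p_n + h·k2.
s=0.300000, p=0.200000:
  k1 = f(0.300000, 0.200000) = 0.072600
  k2 = f(0.540000, 0.217424) = 0.142065
  p ← 0.200000 + 0.48·0.142065 = 0.268191
s=0.780000, p=0.268191:
  k1 = f(0.780000, 0.268191) = 0.253119
  k2 = f(1.020000, 0.328940) = 0.405977
  p ← 0.268191 + 0.48·0.405977 = 0.463060
p(1.26) ≈ 0.4631

0.4631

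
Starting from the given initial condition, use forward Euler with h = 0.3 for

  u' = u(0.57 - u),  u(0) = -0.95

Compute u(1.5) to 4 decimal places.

-38.3973

Euler: u_{n+1} = u_n + h·f(x_n, u_n).
x=0.000000, u=-0.950000: f=-1.444000 → u ← -0.950000 + 0.3·(-1.444000) = -1.383200
x=0.300000, u=-1.383200: f=-2.701666 → u ← -1.383200 + 0.3·(-2.701666) = -2.193700
x=0.600000, u=-2.193700: f=-6.062728 → u ← -2.193700 + 0.3·(-6.062728) = -4.012518
x=0.900000, u=-4.012518: f=-18.387438 → u ← -4.012518 + 0.3·(-18.387438) = -9.528750
x=1.200000, u=-9.528750: f=-96.228461 → u ← -9.528750 + 0.3·(-96.228461) = -38.397288
u(1.5) ≈ -38.3973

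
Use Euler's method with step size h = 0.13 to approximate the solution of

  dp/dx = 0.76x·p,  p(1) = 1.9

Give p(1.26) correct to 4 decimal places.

2.3208

Euler: p_{n+1} = p_n + h·f(x_n, p_n).
x=1.000000, p=1.900000: f=1.444000 → p ← 1.900000 + 0.13·1.444000 = 2.087720
x=1.130000, p=2.087720: f=1.792934 → p ← 2.087720 + 0.13·1.792934 = 2.320801
p(1.26) ≈ 2.3208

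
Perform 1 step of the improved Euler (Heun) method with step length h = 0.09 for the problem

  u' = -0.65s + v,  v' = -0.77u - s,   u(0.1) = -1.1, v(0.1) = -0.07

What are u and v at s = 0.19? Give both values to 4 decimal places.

-1.1118, -0.0064

Heun on (u,v): k1 = f(s_n, state_n); k2 = f(s_n + h, state_n + h·k1); state_{n+1} = state_n + (h/2)·(k1 + k2).
0.100000: (-1.100000, -0.070000)
  k1 = (-0.135000, 0.747000)
  predictor → (-1.112150, -0.002770)
  k2 = (-0.126270, 0.666356)
  → (-1.111757, -0.006399)
(u(0.19), v(0.19)) ≈ (-1.1118, -0.0064)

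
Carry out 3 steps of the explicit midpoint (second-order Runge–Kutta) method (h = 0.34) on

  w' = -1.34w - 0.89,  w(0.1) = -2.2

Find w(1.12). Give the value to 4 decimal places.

Midpoint: k1 = f(t_n, w_n); k2 = f(t_n + h/2, w_n + (h/2)·k1); w_{n+1} = w_n + h·k2.
t=0.100000, w=-2.200000:
  k1 = f(0.100000, -2.200000) = 2.058000
  k2 = f(0.270000, -1.850140) = 1.589188
  w ← -2.200000 + 0.34·1.589188 = -1.659676
t=0.440000, w=-1.659676:
  k1 = f(0.440000, -1.659676) = 1.333966
  k2 = f(0.610000, -1.432902) = 1.030089
  w ← -1.659676 + 0.34·1.030089 = -1.309446
t=0.780000, w=-1.309446:
  k1 = f(0.780000, -1.309446) = 0.864658
  k2 = f(0.950000, -1.162454) = 0.667689
  w ← -1.309446 + 0.34·0.667689 = -1.082432
w(1.12) ≈ -1.0824

-1.0824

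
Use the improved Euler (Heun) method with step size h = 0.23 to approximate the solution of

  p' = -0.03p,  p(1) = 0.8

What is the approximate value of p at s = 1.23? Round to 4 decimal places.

Heun: k1 = f(s_n, p_n); k2 = f(s_n + h, p_n + h·k1); p_{n+1} = p_n + (h/2)·(k1 + k2).
s=1.000000, p=0.800000:
  k1 = f(1.000000, 0.800000) = -0.024000
  k2 = f(1.230000, 0.794480) = -0.023834
  p ← 0.800000 + (0.23/2)·(-0.024000 + (-0.023834)) = 0.794499
p(1.23) ≈ 0.7945

0.7945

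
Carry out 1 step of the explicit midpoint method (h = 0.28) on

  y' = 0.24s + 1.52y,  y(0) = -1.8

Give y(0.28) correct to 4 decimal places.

-2.7197

Midpoint: k1 = f(s_n, y_n); k2 = f(s_n + h/2, y_n + (h/2)·k1); y_{n+1} = y_n + h·k2.
s=0.000000, y=-1.800000:
  k1 = f(0.000000, -1.800000) = -2.736000
  k2 = f(0.140000, -2.183040) = -3.284621
  y ← -1.800000 + 0.28·(-3.284621) = -2.719694
y(0.28) ≈ -2.7197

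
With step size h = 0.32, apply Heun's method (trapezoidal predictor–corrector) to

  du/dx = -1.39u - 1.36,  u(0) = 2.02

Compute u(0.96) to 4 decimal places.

-0.1392

Heun: k1 = f(x_n, u_n); k2 = f(x_n + h, u_n + h·k1); u_{n+1} = u_n + (h/2)·(k1 + k2).
x=0.000000, u=2.020000:
  k1 = f(0.000000, 2.020000) = -4.167800
  k2 = f(0.320000, 0.686304) = -2.313963
  u ← 2.020000 + (0.32/2)·(-4.167800 + (-2.313963)) = 0.982918
x=0.320000, u=0.982918:
  k1 = f(0.320000, 0.982918) = -2.726256
  k2 = f(0.640000, 0.110516) = -1.513617
  u ← 0.982918 + (0.32/2)·(-2.726256 + (-1.513617)) = 0.304538
x=0.640000, u=0.304538:
  k1 = f(0.640000, 0.304538) = -1.783308
  k2 = f(0.960000, -0.266120) = -0.990093
  u ← 0.304538 + (0.32/2)·(-1.783308 + (-0.990093)) = -0.139206
u(0.96) ≈ -0.1392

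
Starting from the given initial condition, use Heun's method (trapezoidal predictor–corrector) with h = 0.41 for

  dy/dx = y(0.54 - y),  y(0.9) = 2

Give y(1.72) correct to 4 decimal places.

Heun: k1 = f(x_n, y_n); k2 = f(x_n + h, y_n + h·k1); y_{n+1} = y_n + (h/2)·(k1 + k2).
x=0.900000, y=2.000000:
  k1 = f(0.900000, 2.000000) = -2.920000
  k2 = f(1.310000, 0.802800) = -0.210976
  y ← 2.000000 + (0.41/2)·(-2.920000 + (-0.210976)) = 1.358150
x=1.310000, y=1.358150:
  k1 = f(1.310000, 1.358150) = -1.111170
  k2 = f(1.720000, 0.902570) = -0.327245
  y ← 1.358150 + (0.41/2)·(-1.111170 + (-0.327245)) = 1.063275
y(1.72) ≈ 1.0633

1.0633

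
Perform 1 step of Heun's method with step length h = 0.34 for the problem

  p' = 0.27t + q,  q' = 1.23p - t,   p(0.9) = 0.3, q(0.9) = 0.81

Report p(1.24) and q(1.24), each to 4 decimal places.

0.6429, 0.6465

Heun on (p,q): k1 = f(t_n, state_n); k2 = f(t_n + h, state_n + h·k1); state_{n+1} = state_n + (h/2)·(k1 + k2).
0.900000: (0.300000, 0.810000)
  k1 = (1.053000, -0.531000)
  predictor → (0.658020, 0.629460)
  k2 = (0.964260, -0.430635)
  → (0.642934, 0.646522)
(p(1.24), q(1.24)) ≈ (0.6429, 0.6465)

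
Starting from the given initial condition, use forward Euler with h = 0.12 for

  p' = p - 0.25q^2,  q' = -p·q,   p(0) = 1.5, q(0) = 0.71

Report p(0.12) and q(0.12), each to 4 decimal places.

1.6649, 0.5822

Euler on (p,q): p_{n+1} = p_n + h·p', q_{n+1} = q_n + h·q'.
0.000000: (1.500000, 0.710000); f=(1.373975, -1.065000) → (1.664877, 0.582200)
(p(0.12), q(0.12)) ≈ (1.6649, 0.5822)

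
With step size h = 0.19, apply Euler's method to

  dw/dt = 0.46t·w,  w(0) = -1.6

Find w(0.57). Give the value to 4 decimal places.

-1.6806

Euler: w_{n+1} = w_n + h·f(t_n, w_n).
t=0.000000, w=-1.600000: f=0.000000 → w ← -1.600000 + 0.19·0.000000 = -1.600000
t=0.190000, w=-1.600000: f=-0.139840 → w ← -1.600000 + 0.19·(-0.139840) = -1.626570
t=0.380000, w=-1.626570: f=-0.284324 → w ← -1.626570 + 0.19·(-0.284324) = -1.680591
w(0.57) ≈ -1.6806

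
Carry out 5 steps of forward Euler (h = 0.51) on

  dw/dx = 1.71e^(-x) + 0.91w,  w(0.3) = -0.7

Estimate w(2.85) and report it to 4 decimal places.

0.2652

Euler: w_{n+1} = w_n + h·f(x_n, w_n).
x=0.300000, w=-0.700000: f=0.629799 → w ← -0.700000 + 0.51·0.629799 = -0.378802
x=0.810000, w=-0.378802: f=0.415997 → w ← -0.378802 + 0.51·0.415997 = -0.166644
x=1.320000, w=-0.166644: f=0.305155 → w ← -0.166644 + 0.51·0.305155 = -0.011015
x=1.830000, w=-0.011015: f=0.264284 → w ← -0.011015 + 0.51·0.264284 = 0.123770
x=2.340000, w=0.123770: f=0.277351 → w ← 0.123770 + 0.51·0.277351 = 0.265219
w(2.85) ≈ 0.2652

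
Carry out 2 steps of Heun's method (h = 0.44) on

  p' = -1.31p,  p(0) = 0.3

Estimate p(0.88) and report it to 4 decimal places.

0.1043

Heun: k1 = f(s_n, p_n); k2 = f(s_n + h, p_n + h·k1); p_{n+1} = p_n + (h/2)·(k1 + k2).
s=0.000000, p=0.300000:
  k1 = f(0.000000, 0.300000) = -0.393000
  k2 = f(0.440000, 0.127080) = -0.166475
  p ← 0.300000 + (0.44/2)·(-0.393000 + (-0.166475)) = 0.176916
s=0.440000, p=0.176916:
  k1 = f(0.440000, 0.176916) = -0.231759
  k2 = f(0.880000, 0.074941) = -0.098173
  p ← 0.176916 + (0.44/2)·(-0.231759 + (-0.098173)) = 0.104330
p(0.88) ≈ 0.1043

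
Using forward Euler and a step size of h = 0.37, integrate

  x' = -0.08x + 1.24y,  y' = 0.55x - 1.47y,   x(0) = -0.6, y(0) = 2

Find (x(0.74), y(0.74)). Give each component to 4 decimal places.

Euler on (x,y): x_{n+1} = x_n + h·x', y_{n+1} = y_n + h·y'.
0.000000: (-0.600000, 2.000000); f=(2.528000, -3.270000) → (0.335360, 0.790100)
0.370000: (0.335360, 0.790100); f=(0.952895, -0.976999) → (0.687931, 0.428610)
(x(0.74), y(0.74)) ≈ (0.6879, 0.4286)

0.6879, 0.4286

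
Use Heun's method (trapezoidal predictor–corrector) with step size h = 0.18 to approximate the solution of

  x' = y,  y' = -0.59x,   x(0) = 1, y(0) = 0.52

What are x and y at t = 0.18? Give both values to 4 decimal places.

1.0840, 0.4088

Heun on (x,y): k1 = f(t_n, state_n); k2 = f(t_n + h, state_n + h·k1); state_{n+1} = state_n + (h/2)·(k1 + k2).
0.000000: (1.000000, 0.520000)
  k1 = (0.520000, -0.590000)
  predictor → (1.093600, 0.413800)
  k2 = (0.413800, -0.645224)
  → (1.084042, 0.408830)
(x(0.18), y(0.18)) ≈ (1.0840, 0.4088)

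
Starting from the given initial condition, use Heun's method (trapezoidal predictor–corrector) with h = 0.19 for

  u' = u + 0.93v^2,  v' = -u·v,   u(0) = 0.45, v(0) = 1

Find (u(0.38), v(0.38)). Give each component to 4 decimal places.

1.0100, 0.7604

Heun on (u,v): k1 = f(t_n, state_n); k2 = f(t_n + h, state_n + h·k1); state_{n+1} = state_n + (h/2)·(k1 + k2).
0.000000: (0.450000, 1.000000)
  k1 = (1.380000, -0.450000)
  predictor → (0.712200, 0.914500)
  k2 = (1.489969, -0.651307)
  → (0.722647, 0.895376)
0.190000: (0.722647, 0.895376)
  k1 = (1.468226, -0.647041)
  predictor → (1.001610, 0.772438)
  k2 = (1.556504, -0.773682)
  → (1.009996, 0.760407)
(u(0.38), v(0.38)) ≈ (1.0100, 0.7604)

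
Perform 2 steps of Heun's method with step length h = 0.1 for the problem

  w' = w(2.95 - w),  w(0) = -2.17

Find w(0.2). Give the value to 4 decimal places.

-7.8839

Heun: k1 = f(t_n, w_n); k2 = f(t_n + h, w_n + h·k1); w_{n+1} = w_n + (h/2)·(k1 + k2).
t=0.000000, w=-2.170000:
  k1 = f(0.000000, -2.170000) = -11.110400
  k2 = f(0.100000, -3.281040) = -20.444291
  w ← -2.170000 + (0.1/2)·(-11.110400 + (-20.444291)) = -3.747735
t=0.100000, w=-3.747735:
  k1 = f(0.100000, -3.747735) = -25.101331
  k2 = f(0.200000, -6.257868) = -57.621618
  w ← -3.747735 + (0.1/2)·(-25.101331 + (-57.621618)) = -7.883882
w(0.2) ≈ -7.8839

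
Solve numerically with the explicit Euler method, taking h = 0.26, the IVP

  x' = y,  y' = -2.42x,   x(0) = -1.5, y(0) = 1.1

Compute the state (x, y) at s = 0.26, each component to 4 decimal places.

Euler on (x,y): x_{n+1} = x_n + h·x', y_{n+1} = y_n + h·y'.
0.000000: (-1.500000, 1.100000); f=(1.100000, 3.630000) → (-1.214000, 2.043800)
(x(0.26), y(0.26)) ≈ (-1.2140, 2.0438)

-1.2140, 2.0438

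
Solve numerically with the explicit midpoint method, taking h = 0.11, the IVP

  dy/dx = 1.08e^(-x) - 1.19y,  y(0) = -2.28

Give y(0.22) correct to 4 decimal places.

Midpoint: k1 = f(x_n, y_n); k2 = f(x_n + h/2, y_n + (h/2)·k1); y_{n+1} = y_n + h·k2.
x=0.000000, y=-2.280000:
  k1 = f(0.000000, -2.280000) = 3.793200
  k2 = f(0.055000, -2.071374) = 3.487139
  y ← -2.280000 + 0.11·3.487139 = -1.896415
x=0.110000, y=-1.896415:
  k1 = f(0.110000, -1.896415) = 3.224234
  k2 = f(0.165000, -1.719082) = 2.961433
  y ← -1.896415 + 0.11·2.961433 = -1.570657
y(0.22) ≈ -1.5707

-1.5707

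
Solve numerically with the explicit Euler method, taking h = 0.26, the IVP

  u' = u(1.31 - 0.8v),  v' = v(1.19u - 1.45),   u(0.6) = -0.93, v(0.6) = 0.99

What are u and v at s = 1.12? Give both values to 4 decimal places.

-1.3418, 0.0984

Euler on (u,v): u_{n+1} = u_n + h·u', v_{n+1} = v_n + h·v'.
0.600000: (-0.930000, 0.990000); f=(-0.481740, -2.531133) → (-1.055252, 0.331905)
0.860000: (-1.055252, 0.331905); f=(-1.102185, -0.898053) → (-1.341821, 0.098412)
(u(1.12), v(1.12)) ≈ (-1.3418, 0.0984)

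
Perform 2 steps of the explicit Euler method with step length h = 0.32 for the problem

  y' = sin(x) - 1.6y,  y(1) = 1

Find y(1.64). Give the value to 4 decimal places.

0.6795

Euler: y_{n+1} = y_n + h·f(x_n, y_n).
x=1.000000, y=1.000000: f=-0.758529 → y ← 1.000000 + 0.32·(-0.758529) = 0.757271
x=1.320000, y=0.757271: f=-0.242918 → y ← 0.757271 + 0.32·(-0.242918) = 0.679537
y(1.64) ≈ 0.6795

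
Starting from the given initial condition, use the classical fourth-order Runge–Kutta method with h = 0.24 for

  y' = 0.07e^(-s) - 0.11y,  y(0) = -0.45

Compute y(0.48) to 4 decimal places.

-0.4009

RK4: k1 = f(s_n, y_n); k2 = f(s_n + h/2, y_n + (h/2)·k1); k3 = f(s_n + h/2, y_n + (h/2)·k2); k4 = f(s_n + h, y_n + h·k3); y_{n+1} = y_n + (h/6)·(k1 + 2k2 + 2k3 + k4).
s=0.000000, y=-0.450000:
  k1 = f(0.000000, -0.450000) = 0.119500
  k2 = f(0.120000, -0.435660) = 0.110007
  k3 = f(0.120000, -0.436799) = 0.110132
  k4 = f(0.240000, -0.423568) = 0.101656
  y ← -0.450000 + (0.24/6)·(k1 + 2k2 + 2k3 + k4) = -0.423543
s=0.240000, y=-0.423543:
  k1 = f(0.240000, -0.423543) = 0.101654
  k2 = f(0.360000, -0.411344) = 0.094085
  k3 = f(0.360000, -0.412252) = 0.094185
  k4 = f(0.480000, -0.400938) = 0.087418
  y ← -0.423543 + (0.24/6)·(k1 + 2k2 + 2k3 + k4) = -0.400918
y(0.48) ≈ -0.4009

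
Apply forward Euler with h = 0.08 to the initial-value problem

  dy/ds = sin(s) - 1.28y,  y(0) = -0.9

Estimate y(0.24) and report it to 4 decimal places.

Euler: y_{n+1} = y_n + h·f(s_n, y_n).
s=0.000000, y=-0.900000: f=1.152000 → y ← -0.900000 + 0.08·1.152000 = -0.807840
s=0.080000, y=-0.807840: f=1.113950 → y ← -0.807840 + 0.08·1.113950 = -0.718724
s=0.160000, y=-0.718724: f=1.079285 → y ← -0.718724 + 0.08·1.079285 = -0.632381
y(0.24) ≈ -0.6324

-0.6324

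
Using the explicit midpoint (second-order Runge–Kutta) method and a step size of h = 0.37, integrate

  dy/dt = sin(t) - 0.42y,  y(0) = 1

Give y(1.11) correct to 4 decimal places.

1.1129

Midpoint: k1 = f(t_n, y_n); k2 = f(t_n + h/2, y_n + (h/2)·k1); y_{n+1} = y_n + h·k2.
t=0.000000, y=1.000000:
  k1 = f(0.000000, 1.000000) = -0.420000
  k2 = f(0.185000, 0.922300) = -0.203419
  y ← 1.000000 + 0.37·(-0.203419) = 0.924735
t=0.370000, y=0.924735:
  k1 = f(0.370000, 0.924735) = -0.026773
  k2 = f(0.555000, 0.919782) = 0.140635
  y ← 0.924735 + 0.37·0.140635 = 0.976770
t=0.740000, y=0.976770:
  k1 = f(0.740000, 0.976770) = 0.264045
  k2 = f(0.925000, 1.025618) = 0.367861
  y ← 0.976770 + 0.37·0.367861 = 1.112878
y(1.11) ≈ 1.1129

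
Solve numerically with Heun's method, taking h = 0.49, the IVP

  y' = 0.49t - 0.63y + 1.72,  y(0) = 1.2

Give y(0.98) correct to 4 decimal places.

Heun: k1 = f(t_n, y_n); k2 = f(t_n + h, y_n + h·k1); y_{n+1} = y_n + (h/2)·(k1 + k2).
t=0.000000, y=1.200000:
  k1 = f(0.000000, 1.200000) = 0.964000
  k2 = f(0.490000, 1.672360) = 0.906513
  y ← 1.200000 + (0.49/2)·(0.964000 + 0.906513) = 1.658276
t=0.490000, y=1.658276:
  k1 = f(0.490000, 1.658276) = 0.915386
  k2 = f(0.980000, 2.106815) = 0.872907
  y ← 1.658276 + (0.49/2)·(0.915386 + 0.872907) = 2.096407
y(0.98) ≈ 2.0964

2.0964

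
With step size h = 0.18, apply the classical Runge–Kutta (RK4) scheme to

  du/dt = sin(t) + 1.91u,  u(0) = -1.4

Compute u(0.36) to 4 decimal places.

RK4: k1 = f(t_n, u_n); k2 = f(t_n + h/2, u_n + (h/2)·k1); k3 = f(t_n + h/2, u_n + (h/2)·k2); k4 = f(t_n + h, u_n + h·k3); u_{n+1} = u_n + (h/6)·(k1 + 2k2 + 2k3 + k4).
t=0.000000, u=-1.400000:
  k1 = f(0.000000, -1.400000) = -2.674000
  k2 = f(0.090000, -1.640660) = -3.043782
  k3 = f(0.090000, -1.673940) = -3.107348
  k4 = f(0.180000, -1.959323) = -3.563277
  u ← -1.400000 + (0.18/6)·(k1 + 2k2 + 2k3 + k4) = -1.956186
t=0.180000, u=-1.956186:
  k1 = f(0.180000, -1.956186) = -3.557286
  k2 = f(0.270000, -2.276342) = -4.081081
  k3 = f(0.270000, -2.323483) = -4.171122
  k4 = f(0.360000, -2.706988) = -4.818073
  u ← -1.956186 + (0.18/6)·(k1 + 2k2 + 2k3 + k4) = -2.702579
u(0.36) ≈ -2.7026

-2.7026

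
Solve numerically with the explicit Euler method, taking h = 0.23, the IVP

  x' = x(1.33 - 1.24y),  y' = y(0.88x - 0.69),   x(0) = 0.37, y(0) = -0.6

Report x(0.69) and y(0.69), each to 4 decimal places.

Euler on (x,y): x_{n+1} = x_n + h·x', y_{n+1} = y_n + h·y'.
0.000000: (0.370000, -0.600000); f=(0.767380, 0.218640) → (0.546497, -0.549713)
0.230000: (0.546497, -0.549713); f=(1.099358, 0.114935) → (0.799350, -0.523278)
0.460000: (0.799350, -0.523278); f=(1.581805, -0.007026) → (1.163165, -0.524894)
(x(0.69), y(0.69)) ≈ (1.1632, -0.5249)

1.1632, -0.5249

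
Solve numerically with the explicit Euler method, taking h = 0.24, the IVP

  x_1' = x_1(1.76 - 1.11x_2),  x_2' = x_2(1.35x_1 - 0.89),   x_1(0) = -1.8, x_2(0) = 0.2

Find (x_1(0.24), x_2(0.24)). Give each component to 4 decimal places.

Euler on (x_1,x_2): x_1_{n+1} = x_1_n + h·x_1', x_2_{n+1} = x_2_n + h·x_2'.
0.000000: (-1.800000, 0.200000); f=(-2.768400, -0.664000) → (-2.464416, 0.040640)
(x_1(0.24), x_2(0.24)) ≈ (-2.4644, 0.0406)

-2.4644, 0.0406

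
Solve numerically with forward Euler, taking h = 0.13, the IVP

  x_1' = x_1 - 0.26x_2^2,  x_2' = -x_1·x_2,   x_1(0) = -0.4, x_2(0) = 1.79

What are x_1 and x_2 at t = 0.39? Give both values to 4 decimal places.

Euler on (x_1,x_2): x_1_{n+1} = x_1_n + h·x_1', x_2_{n+1} = x_2_n + h·x_2'.
0.000000: (-0.400000, 1.790000); f=(-1.233066, 0.716000) → (-0.560299, 1.883080)
0.130000: (-0.560299, 1.883080); f=(-1.482256, 1.055087) → (-0.752992, 2.020241)
0.260000: (-0.752992, 2.020241); f=(-1.814149, 1.521225) → (-0.988831, 2.218001)
(x_1(0.39), x_2(0.39)) ≈ (-0.9888, 2.2180)

-0.9888, 2.2180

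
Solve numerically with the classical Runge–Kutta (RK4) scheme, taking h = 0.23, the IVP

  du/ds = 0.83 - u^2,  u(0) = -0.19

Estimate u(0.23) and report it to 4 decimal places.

RK4: k1 = f(s_n, u_n); k2 = f(s_n + h/2, u_n + (h/2)·k1); k3 = f(s_n + h/2, u_n + (h/2)·k2); k4 = f(s_n + h, u_n + h·k3); u_{n+1} = u_n + (h/6)·(k1 + 2k2 + 2k3 + k4).
s=0.000000, u=-0.190000:
  k1 = f(0.000000, -0.190000) = 0.793900
  k2 = f(0.115000, -0.098702) = 0.820258
  k3 = f(0.115000, -0.095670) = 0.820847
  k4 = f(0.230000, -0.001205) = 0.829999
  u ← -0.190000 + (0.23/6)·(k1 + 2k2 + 2k3 + k4) = -0.001932
u(0.23) ≈ -0.0019

-0.0019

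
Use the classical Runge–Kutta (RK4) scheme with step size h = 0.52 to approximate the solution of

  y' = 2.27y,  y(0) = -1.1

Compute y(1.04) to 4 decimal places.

-11.4910

RK4: k1 = f(t_n, y_n); k2 = f(t_n + h/2, y_n + (h/2)·k1); k3 = f(t_n + h/2, y_n + (h/2)·k2); k4 = f(t_n + h, y_n + h·k3); y_{n+1} = y_n + (h/6)·(k1 + 2k2 + 2k3 + k4).
t=0.000000, y=-1.100000:
  k1 = f(0.000000, -1.100000) = -2.497000
  k2 = f(0.260000, -1.749220) = -3.970729
  k3 = f(0.260000, -2.132390) = -4.840524
  k4 = f(0.520000, -3.617073) = -8.210755
  y ← -1.100000 + (0.52/6)·(k1 + 2k2 + 2k3 + k4) = -3.555289
t=0.520000, y=-3.555289:
  k1 = f(0.520000, -3.555289) = -8.070507
  k2 = f(0.780000, -5.653621) = -12.833720
  k3 = f(0.780000, -6.892057) = -15.644969
  k4 = f(1.040000, -11.690673) = -26.537828
  y ← -3.555289 + (0.52/6)·(k1 + 2k2 + 2k3 + k4) = -11.490985
y(1.04) ≈ -11.4910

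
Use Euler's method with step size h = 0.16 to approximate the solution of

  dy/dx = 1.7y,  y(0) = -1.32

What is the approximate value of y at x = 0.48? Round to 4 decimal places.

-2.7167

Euler: y_{n+1} = y_n + h·f(x_n, y_n).
x=0.000000, y=-1.320000: f=-2.244000 → y ← -1.320000 + 0.16·(-2.244000) = -1.679040
x=0.160000, y=-1.679040: f=-2.854368 → y ← -1.679040 + 0.16·(-2.854368) = -2.135739
x=0.320000, y=-2.135739: f=-3.630756 → y ← -2.135739 + 0.16·(-3.630756) = -2.716660
y(0.48) ≈ -2.7167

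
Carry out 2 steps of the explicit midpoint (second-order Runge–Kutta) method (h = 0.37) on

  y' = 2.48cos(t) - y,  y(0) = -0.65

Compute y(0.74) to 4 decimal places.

Midpoint: k1 = f(t_n, y_n); k2 = f(t_n + h/2, y_n + (h/2)·k1); y_{n+1} = y_n + h·k2.
t=0.000000, y=-0.650000:
  k1 = f(0.000000, -0.650000) = 3.130000
  k2 = f(0.185000, -0.070950) = 2.508632
  y ← -0.650000 + 0.37·2.508632 = 0.278194
t=0.370000, y=0.278194:
  k1 = f(0.370000, 0.278194) = 2.033978
  k2 = f(0.555000, 0.654480) = 1.453273
  y ← 0.278194 + 0.37·1.453273 = 0.815905
y(0.74) ≈ 0.8159

0.8159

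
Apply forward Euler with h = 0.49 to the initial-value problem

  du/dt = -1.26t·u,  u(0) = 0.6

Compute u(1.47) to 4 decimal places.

0.1653

Euler: u_{n+1} = u_n + h·f(t_n, u_n).
t=0.000000, u=0.600000: f=0.000000 → u ← 0.600000 + 0.49·0.000000 = 0.600000
t=0.490000, u=0.600000: f=-0.370440 → u ← 0.600000 + 0.49·(-0.370440) = 0.418484
t=0.980000, u=0.418484: f=-0.516745 → u ← 0.418484 + 0.49·(-0.516745) = 0.165280
u(1.47) ≈ 0.1653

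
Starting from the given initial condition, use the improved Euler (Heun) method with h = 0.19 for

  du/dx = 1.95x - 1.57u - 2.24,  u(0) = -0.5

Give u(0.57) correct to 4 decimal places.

-0.7962

Heun: k1 = f(x_n, u_n); k2 = f(x_n + h, u_n + h·k1); u_{n+1} = u_n + (h/2)·(k1 + k2).
x=0.000000, u=-0.500000:
  k1 = f(0.000000, -0.500000) = -1.455000
  k2 = f(0.190000, -0.776450) = -0.650473
  u ← -0.500000 + (0.19/2)·(-1.455000 + (-0.650473)) = -0.700020
x=0.190000, u=-0.700020:
  k1 = f(0.190000, -0.700020) = -0.770469
  k2 = f(0.380000, -0.846409) = -0.170138
  u ← -0.700020 + (0.19/2)·(-0.770469 + (-0.170138)) = -0.789378
x=0.380000, u=-0.789378:
  k1 = f(0.380000, -0.789378) = -0.259677
  k2 = f(0.570000, -0.838716) = 0.188285
  u ← -0.789378 + (0.19/2)·(-0.259677 + 0.188285) = -0.796160
u(0.57) ≈ -0.7962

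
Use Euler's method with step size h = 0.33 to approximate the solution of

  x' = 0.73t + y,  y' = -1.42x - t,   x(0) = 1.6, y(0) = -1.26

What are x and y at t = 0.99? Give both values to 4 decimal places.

-0.1228, -3.1728

Euler on (x,y): x_{n+1} = x_n + h·x', y_{n+1} = y_n + h·y'.
0.000000: (1.600000, -1.260000); f=(-1.260000, -2.272000) → (1.184200, -2.009760)
0.330000: (1.184200, -2.009760); f=(-1.768860, -2.011564) → (0.600476, -2.673576)
0.660000: (0.600476, -2.673576); f=(-2.191776, -1.512676) → (-0.122810, -3.172759)
(x(0.99), y(0.99)) ≈ (-0.1228, -3.1728)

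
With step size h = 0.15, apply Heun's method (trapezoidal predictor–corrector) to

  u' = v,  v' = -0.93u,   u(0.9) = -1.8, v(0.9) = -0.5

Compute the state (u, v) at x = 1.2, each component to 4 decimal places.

Heun on (u,v): k1 = f(x_n, state_n); k2 = f(x_n + h, state_n + h·k1); state_{n+1} = state_n + (h/2)·(k1 + k2).
0.900000: (-1.800000, -0.500000)
  k1 = (-0.500000, 1.674000)
  predictor → (-1.875000, -0.248900)
  k2 = (-0.248900, 1.743750)
  → (-1.856167, -0.243669)
1.050000: (-1.856167, -0.243669)
  k1 = (-0.243669, 1.726236)
  predictor → (-1.892718, 0.015267)
  k2 = (0.015267, 1.760228)
  → (-1.873298, 0.017816)
(u(1.2), v(1.2)) ≈ (-1.8733, 0.0178)

-1.8733, 0.0178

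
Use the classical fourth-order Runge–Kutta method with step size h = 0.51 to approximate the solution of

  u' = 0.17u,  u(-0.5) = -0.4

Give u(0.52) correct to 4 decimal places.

RK4: k1 = f(t_n, u_n); k2 = f(t_n + h/2, u_n + (h/2)·k1); k3 = f(t_n + h/2, u_n + (h/2)·k2); k4 = f(t_n + h, u_n + h·k3); u_{n+1} = u_n + (h/6)·(k1 + 2k2 + 2k3 + k4).
t=-0.500000, u=-0.400000:
  k1 = f(-0.500000, -0.400000) = -0.068000
  k2 = f(-0.245000, -0.417340) = -0.070948
  k3 = f(-0.245000, -0.418092) = -0.071076
  k4 = f(0.010000, -0.436249) = -0.074162
  u ← -0.400000 + (0.51/6)·(k1 + 2k2 + 2k3 + k4) = -0.436228
t=0.010000, u=-0.436228:
  k1 = f(0.010000, -0.436228) = -0.074159
  k2 = f(0.265000, -0.455138) = -0.077374
  k3 = f(0.265000, -0.455958) = -0.077513
  k4 = f(0.520000, -0.475759) = -0.080879
  u ← -0.436228 + (0.51/6)·(k1 + 2k2 + 2k3 + k4) = -0.475737
u(0.52) ≈ -0.4757

-0.4757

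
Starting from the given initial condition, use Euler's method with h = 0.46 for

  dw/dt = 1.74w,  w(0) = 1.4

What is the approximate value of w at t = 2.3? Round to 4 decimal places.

26.4834

Euler: w_{n+1} = w_n + h·f(t_n, w_n).
t=0.000000, w=1.400000: f=2.436000 → w ← 1.400000 + 0.46·2.436000 = 2.520560
t=0.460000, w=2.520560: f=4.385774 → w ← 2.520560 + 0.46·4.385774 = 4.538016
t=0.920000, w=4.538016: f=7.896148 → w ← 4.538016 + 0.46·7.896148 = 8.170244
t=1.380000, w=8.170244: f=14.216225 → w ← 8.170244 + 0.46·14.216225 = 14.709708
t=1.840000, w=14.709708: f=25.594892 → w ← 14.709708 + 0.46·25.594892 = 26.483358
w(2.3) ≈ 26.4834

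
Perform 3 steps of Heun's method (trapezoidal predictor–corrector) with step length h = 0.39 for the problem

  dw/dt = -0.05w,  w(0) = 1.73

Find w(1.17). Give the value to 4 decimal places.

Heun: k1 = f(t_n, w_n); k2 = f(t_n + h, w_n + h·k1); w_{n+1} = w_n + (h/2)·(k1 + k2).
t=0.000000, w=1.730000:
  k1 = f(0.000000, 1.730000) = -0.086500
  k2 = f(0.390000, 1.696265) = -0.084813
  w ← 1.730000 + (0.39/2)·(-0.086500 + (-0.084813)) = 1.696594
t=0.390000, w=1.696594:
  k1 = f(0.390000, 1.696594) = -0.084830
  k2 = f(0.780000, 1.663510) = -0.083176
  w ← 1.696594 + (0.39/2)·(-0.084830 + (-0.083176)) = 1.663833
t=0.780000, w=1.663833:
  k1 = f(0.780000, 1.663833) = -0.083192
  k2 = f(1.170000, 1.631388) = -0.081569
  w ← 1.663833 + (0.39/2)·(-0.083192 + (-0.081569)) = 1.631704
w(1.17) ≈ 1.6317

1.6317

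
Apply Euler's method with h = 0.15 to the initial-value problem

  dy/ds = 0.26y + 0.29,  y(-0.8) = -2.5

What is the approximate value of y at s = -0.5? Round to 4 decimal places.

Euler: y_{n+1} = y_n + h·f(s_n, y_n).
s=-0.800000, y=-2.500000: f=-0.360000 → y ← -2.500000 + 0.15·(-0.360000) = -2.554000
s=-0.650000, y=-2.554000: f=-0.374040 → y ← -2.554000 + 0.15·(-0.374040) = -2.610106
y(-0.5) ≈ -2.6101

-2.6101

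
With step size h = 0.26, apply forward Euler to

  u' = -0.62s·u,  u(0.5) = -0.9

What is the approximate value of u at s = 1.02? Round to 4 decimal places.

Euler: u_{n+1} = u_n + h·f(s_n, u_n).
s=0.500000, u=-0.900000: f=0.279000 → u ← -0.900000 + 0.26·0.279000 = -0.827460
s=0.760000, u=-0.827460: f=0.389899 → u ← -0.827460 + 0.26·0.389899 = -0.726086
u(1.02) ≈ -0.7261

-0.7261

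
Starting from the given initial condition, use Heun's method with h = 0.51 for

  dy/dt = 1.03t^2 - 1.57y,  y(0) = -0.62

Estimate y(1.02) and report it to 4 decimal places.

Heun: k1 = f(t_n, y_n); k2 = f(t_n + h, y_n + h·k1); y_{n+1} = y_n + (h/2)·(k1 + k2).
t=0.000000, y=-0.620000:
  k1 = f(0.000000, -0.620000) = 0.973400
  k2 = f(0.510000, -0.123566) = 0.461902
  y ← -0.620000 + (0.51/2)·(0.973400 + 0.461902) = -0.253998
t=0.510000, y=-0.253998:
  k1 = f(0.510000, -0.253998) = 0.666680
  k2 = f(1.020000, 0.086009) = 0.936578
  y ← -0.253998 + (0.51/2)·(0.666680 + 0.936578) = 0.154833
y(1.02) ≈ 0.1548

0.1548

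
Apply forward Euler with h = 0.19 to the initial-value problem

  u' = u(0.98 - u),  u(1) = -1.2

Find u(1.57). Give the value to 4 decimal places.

-4.2823

Euler: u_{n+1} = u_n + h·f(t_n, u_n).
t=1.000000, u=-1.200000: f=-2.616000 → u ← -1.200000 + 0.19·(-2.616000) = -1.697040
t=1.190000, u=-1.697040: f=-4.543044 → u ← -1.697040 + 0.19·(-4.543044) = -2.560218
t=1.380000, u=-2.560218: f=-9.063732 → u ← -2.560218 + 0.19·(-9.063732) = -4.282327
u(1.57) ≈ -4.2823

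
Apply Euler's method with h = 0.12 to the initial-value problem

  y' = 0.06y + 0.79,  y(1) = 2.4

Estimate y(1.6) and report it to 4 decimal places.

2.9685

Euler: y_{n+1} = y_n + h·f(x_n, y_n).
x=1.000000, y=2.400000: f=0.934000 → y ← 2.400000 + 0.12·0.934000 = 2.512080
x=1.120000, y=2.512080: f=0.940725 → y ← 2.512080 + 0.12·0.940725 = 2.624967
x=1.240000, y=2.624967: f=0.947498 → y ← 2.624967 + 0.12·0.947498 = 2.738667
x=1.360000, y=2.738667: f=0.954320 → y ← 2.738667 + 0.12·0.954320 = 2.853185
x=1.480000, y=2.853185: f=0.961191 → y ← 2.853185 + 0.12·0.961191 = 2.968528
y(1.6) ≈ 2.9685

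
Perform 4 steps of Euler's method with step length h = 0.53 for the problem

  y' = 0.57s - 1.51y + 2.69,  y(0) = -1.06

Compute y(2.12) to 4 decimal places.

2.3276

Euler: y_{n+1} = y_n + h·f(s_n, y_n).
s=0.000000, y=-1.060000: f=4.290600 → y ← -1.060000 + 0.53·4.290600 = 1.214018
s=0.530000, y=1.214018: f=1.158933 → y ← 1.214018 + 0.53·1.158933 = 1.828252
s=1.060000, y=1.828252: f=0.533539 → y ← 1.828252 + 0.53·0.533539 = 2.111028
s=1.590000, y=2.111028: f=0.408648 → y ← 2.111028 + 0.53·0.408648 = 2.327611
y(2.12) ≈ 2.3276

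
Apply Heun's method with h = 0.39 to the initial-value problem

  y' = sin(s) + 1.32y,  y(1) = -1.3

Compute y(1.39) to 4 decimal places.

-1.7011

Heun: k1 = f(s_n, y_n); k2 = f(s_n + h, y_n + h·k1); y_{n+1} = y_n + (h/2)·(k1 + k2).
s=1.000000, y=-1.300000:
  k1 = f(1.000000, -1.300000) = -0.874529
  k2 = f(1.390000, -1.641066) = -1.182507
  y ← -1.300000 + (0.39/2)·(-0.874529 + (-1.182507)) = -1.701122
y(1.39) ≈ -1.7011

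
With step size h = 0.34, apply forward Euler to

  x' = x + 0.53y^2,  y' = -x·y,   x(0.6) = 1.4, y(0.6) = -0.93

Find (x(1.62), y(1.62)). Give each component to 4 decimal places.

Euler on (x,y): x_{n+1} = x_n + h·x', y_{n+1} = y_n + h·y'.
0.600000: (1.400000, -0.930000); f=(1.858397, 1.302000) → (2.031855, -0.487320)
0.940000: (2.031855, -0.487320); f=(2.157720, 0.990164) → (2.765480, -0.150664)
1.280000: (2.765480, -0.150664); f=(2.777511, 0.416659) → (3.709833, -0.009000)
(x(1.62), y(1.62)) ≈ (3.7098, -0.0090)

3.7098, -0.0090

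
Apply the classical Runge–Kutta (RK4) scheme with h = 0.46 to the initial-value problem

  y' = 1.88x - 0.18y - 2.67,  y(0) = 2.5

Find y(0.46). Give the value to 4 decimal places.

RK4: k1 = f(x_n, y_n); k2 = f(x_n + h/2, y_n + (h/2)·k1); k3 = f(x_n + h/2, y_n + (h/2)·k2); k4 = f(x_n + h, y_n + h·k3); y_{n+1} = y_n + (h/6)·(k1 + 2k2 + 2k3 + k4).
x=0.000000, y=2.500000:
  k1 = f(0.000000, 2.500000) = -3.120000
  k2 = f(0.230000, 1.782400) = -2.558432
  k3 = f(0.230000, 1.911561) = -2.581681
  k4 = f(0.460000, 1.312427) = -2.041437
  y ← 2.500000 + (0.46/6)·(k1 + 2k2 + 2k3 + k4) = 1.316139
y(0.46) ≈ 1.3161

1.3161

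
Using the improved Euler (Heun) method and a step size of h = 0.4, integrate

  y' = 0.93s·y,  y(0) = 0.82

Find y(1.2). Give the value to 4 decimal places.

Heun: k1 = f(s_n, y_n); k2 = f(s_n + h, y_n + h·k1); y_{n+1} = y_n + (h/2)·(k1 + k2).
s=0.000000, y=0.820000:
  k1 = f(0.000000, 0.820000) = 0.000000
  k2 = f(0.400000, 0.820000) = 0.305040
  y ← 0.820000 + (0.4/2)·(0.000000 + 0.305040) = 0.881008
s=0.400000, y=0.881008:
  k1 = f(0.400000, 0.881008) = 0.327735
  k2 = f(0.800000, 1.012102) = 0.753004
  y ← 0.881008 + (0.4/2)·(0.327735 + 0.753004) = 1.097156
s=0.800000, y=1.097156:
  k1 = f(0.800000, 1.097156) = 0.816284
  k2 = f(1.200000, 1.423669) = 1.588815
  y ← 1.097156 + (0.4/2)·(0.816284 + 1.588815) = 1.578176
y(1.2) ≈ 1.5782

1.5782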